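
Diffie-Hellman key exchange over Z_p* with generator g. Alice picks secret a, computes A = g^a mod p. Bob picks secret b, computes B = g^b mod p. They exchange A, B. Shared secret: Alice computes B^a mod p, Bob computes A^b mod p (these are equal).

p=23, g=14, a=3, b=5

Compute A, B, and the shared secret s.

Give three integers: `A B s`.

Answer: 7 15 17

Derivation:
A = 14^3 mod 23  (bits of 3 = 11)
  bit 0 = 1: r = r^2 * 14 mod 23 = 1^2 * 14 = 1*14 = 14
  bit 1 = 1: r = r^2 * 14 mod 23 = 14^2 * 14 = 12*14 = 7
  -> A = 7
B = 14^5 mod 23  (bits of 5 = 101)
  bit 0 = 1: r = r^2 * 14 mod 23 = 1^2 * 14 = 1*14 = 14
  bit 1 = 0: r = r^2 mod 23 = 14^2 = 12
  bit 2 = 1: r = r^2 * 14 mod 23 = 12^2 * 14 = 6*14 = 15
  -> B = 15
s = B^a = 15^3 mod 23  (bits of 3 = 11)
  bit 0 = 1: r = r^2 * 15 mod 23 = 1^2 * 15 = 1*15 = 15
  bit 1 = 1: r = r^2 * 15 mod 23 = 15^2 * 15 = 18*15 = 17
  -> s = B^a = 17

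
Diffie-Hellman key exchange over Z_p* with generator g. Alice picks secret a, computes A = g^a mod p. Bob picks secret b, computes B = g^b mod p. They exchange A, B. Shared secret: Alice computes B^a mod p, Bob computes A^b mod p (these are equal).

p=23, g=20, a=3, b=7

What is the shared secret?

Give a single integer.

A = 20^3 mod 23  (bits of 3 = 11)
  bit 0 = 1: r = r^2 * 20 mod 23 = 1^2 * 20 = 1*20 = 20
  bit 1 = 1: r = r^2 * 20 mod 23 = 20^2 * 20 = 9*20 = 19
  -> A = 19
B = 20^7 mod 23  (bits of 7 = 111)
  bit 0 = 1: r = r^2 * 20 mod 23 = 1^2 * 20 = 1*20 = 20
  bit 1 = 1: r = r^2 * 20 mod 23 = 20^2 * 20 = 9*20 = 19
  bit 2 = 1: r = r^2 * 20 mod 23 = 19^2 * 20 = 16*20 = 21
  -> B = 21
s = B^a = 21^3 mod 23  (bits of 3 = 11)
  bit 0 = 1: r = r^2 * 21 mod 23 = 1^2 * 21 = 1*21 = 21
  bit 1 = 1: r = r^2 * 21 mod 23 = 21^2 * 21 = 4*21 = 15
  -> s = B^a = 15

Answer: 15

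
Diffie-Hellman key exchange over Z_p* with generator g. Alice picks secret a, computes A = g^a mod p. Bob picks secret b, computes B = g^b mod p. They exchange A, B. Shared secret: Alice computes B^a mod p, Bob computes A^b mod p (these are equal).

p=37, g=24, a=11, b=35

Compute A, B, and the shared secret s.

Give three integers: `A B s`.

Answer: 22 17 32

Derivation:
A = 24^11 mod 37  (bits of 11 = 1011)
  bit 0 = 1: r = r^2 * 24 mod 37 = 1^2 * 24 = 1*24 = 24
  bit 1 = 0: r = r^2 mod 37 = 24^2 = 21
  bit 2 = 1: r = r^2 * 24 mod 37 = 21^2 * 24 = 34*24 = 2
  bit 3 = 1: r = r^2 * 24 mod 37 = 2^2 * 24 = 4*24 = 22
  -> A = 22
B = 24^35 mod 37  (bits of 35 = 100011)
  bit 0 = 1: r = r^2 * 24 mod 37 = 1^2 * 24 = 1*24 = 24
  bit 1 = 0: r = r^2 mod 37 = 24^2 = 21
  bit 2 = 0: r = r^2 mod 37 = 21^2 = 34
  bit 3 = 0: r = r^2 mod 37 = 34^2 = 9
  bit 4 = 1: r = r^2 * 24 mod 37 = 9^2 * 24 = 7*24 = 20
  bit 5 = 1: r = r^2 * 24 mod 37 = 20^2 * 24 = 30*24 = 17
  -> B = 17
s = B^a = 17^11 mod 37  (bits of 11 = 1011)
  bit 0 = 1: r = r^2 * 17 mod 37 = 1^2 * 17 = 1*17 = 17
  bit 1 = 0: r = r^2 mod 37 = 17^2 = 30
  bit 2 = 1: r = r^2 * 17 mod 37 = 30^2 * 17 = 12*17 = 19
  bit 3 = 1: r = r^2 * 17 mod 37 = 19^2 * 17 = 28*17 = 32
  -> s = B^a = 32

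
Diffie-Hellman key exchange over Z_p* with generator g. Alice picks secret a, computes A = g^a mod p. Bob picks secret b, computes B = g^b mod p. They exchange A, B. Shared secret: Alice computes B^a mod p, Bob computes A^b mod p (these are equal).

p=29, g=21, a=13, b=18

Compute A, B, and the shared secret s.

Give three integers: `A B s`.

A = 21^13 mod 29  (bits of 13 = 1101)
  bit 0 = 1: r = r^2 * 21 mod 29 = 1^2 * 21 = 1*21 = 21
  bit 1 = 1: r = r^2 * 21 mod 29 = 21^2 * 21 = 6*21 = 10
  bit 2 = 0: r = r^2 mod 29 = 10^2 = 13
  bit 3 = 1: r = r^2 * 21 mod 29 = 13^2 * 21 = 24*21 = 11
  -> A = 11
B = 21^18 mod 29  (bits of 18 = 10010)
  bit 0 = 1: r = r^2 * 21 mod 29 = 1^2 * 21 = 1*21 = 21
  bit 1 = 0: r = r^2 mod 29 = 21^2 = 6
  bit 2 = 0: r = r^2 mod 29 = 6^2 = 7
  bit 3 = 1: r = r^2 * 21 mod 29 = 7^2 * 21 = 20*21 = 14
  bit 4 = 0: r = r^2 mod 29 = 14^2 = 22
  -> B = 22
s = B^a = 22^13 mod 29  (bits of 13 = 1101)
  bit 0 = 1: r = r^2 * 22 mod 29 = 1^2 * 22 = 1*22 = 22
  bit 1 = 1: r = r^2 * 22 mod 29 = 22^2 * 22 = 20*22 = 5
  bit 2 = 0: r = r^2 mod 29 = 5^2 = 25
  bit 3 = 1: r = r^2 * 22 mod 29 = 25^2 * 22 = 16*22 = 4
  -> s = B^a = 4

Answer: 11 22 4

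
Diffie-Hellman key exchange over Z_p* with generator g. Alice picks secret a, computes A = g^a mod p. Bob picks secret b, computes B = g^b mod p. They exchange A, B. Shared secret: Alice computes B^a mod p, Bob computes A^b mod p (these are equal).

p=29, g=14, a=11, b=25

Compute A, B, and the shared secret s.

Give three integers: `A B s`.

A = 14^11 mod 29  (bits of 11 = 1011)
  bit 0 = 1: r = r^2 * 14 mod 29 = 1^2 * 14 = 1*14 = 14
  bit 1 = 0: r = r^2 mod 29 = 14^2 = 22
  bit 2 = 1: r = r^2 * 14 mod 29 = 22^2 * 14 = 20*14 = 19
  bit 3 = 1: r = r^2 * 14 mod 29 = 19^2 * 14 = 13*14 = 8
  -> A = 8
B = 14^25 mod 29  (bits of 25 = 11001)
  bit 0 = 1: r = r^2 * 14 mod 29 = 1^2 * 14 = 1*14 = 14
  bit 1 = 1: r = r^2 * 14 mod 29 = 14^2 * 14 = 22*14 = 18
  bit 2 = 0: r = r^2 mod 29 = 18^2 = 5
  bit 3 = 0: r = r^2 mod 29 = 5^2 = 25
  bit 4 = 1: r = r^2 * 14 mod 29 = 25^2 * 14 = 16*14 = 21
  -> B = 21
s = B^a = 21^11 mod 29  (bits of 11 = 1011)
  bit 0 = 1: r = r^2 * 21 mod 29 = 1^2 * 21 = 1*21 = 21
  bit 1 = 0: r = r^2 mod 29 = 21^2 = 6
  bit 2 = 1: r = r^2 * 21 mod 29 = 6^2 * 21 = 7*21 = 2
  bit 3 = 1: r = r^2 * 21 mod 29 = 2^2 * 21 = 4*21 = 26
  -> s = B^a = 26

Answer: 8 21 26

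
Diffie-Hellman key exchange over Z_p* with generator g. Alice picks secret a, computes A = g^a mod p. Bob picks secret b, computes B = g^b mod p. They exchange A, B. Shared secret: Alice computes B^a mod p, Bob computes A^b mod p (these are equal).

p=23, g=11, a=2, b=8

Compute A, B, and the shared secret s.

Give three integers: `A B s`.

Answer: 6 8 18

Derivation:
A = 11^2 mod 23  (bits of 2 = 10)
  bit 0 = 1: r = r^2 * 11 mod 23 = 1^2 * 11 = 1*11 = 11
  bit 1 = 0: r = r^2 mod 23 = 11^2 = 6
  -> A = 6
B = 11^8 mod 23  (bits of 8 = 1000)
  bit 0 = 1: r = r^2 * 11 mod 23 = 1^2 * 11 = 1*11 = 11
  bit 1 = 0: r = r^2 mod 23 = 11^2 = 6
  bit 2 = 0: r = r^2 mod 23 = 6^2 = 13
  bit 3 = 0: r = r^2 mod 23 = 13^2 = 8
  -> B = 8
s = B^a = 8^2 mod 23  (bits of 2 = 10)
  bit 0 = 1: r = r^2 * 8 mod 23 = 1^2 * 8 = 1*8 = 8
  bit 1 = 0: r = r^2 mod 23 = 8^2 = 18
  -> s = B^a = 18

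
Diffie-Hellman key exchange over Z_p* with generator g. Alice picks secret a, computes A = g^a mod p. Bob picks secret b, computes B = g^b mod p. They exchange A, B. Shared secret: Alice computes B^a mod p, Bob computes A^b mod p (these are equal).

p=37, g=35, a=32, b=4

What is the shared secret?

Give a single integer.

A = 35^32 mod 37  (bits of 32 = 100000)
  bit 0 = 1: r = r^2 * 35 mod 37 = 1^2 * 35 = 1*35 = 35
  bit 1 = 0: r = r^2 mod 37 = 35^2 = 4
  bit 2 = 0: r = r^2 mod 37 = 4^2 = 16
  bit 3 = 0: r = r^2 mod 37 = 16^2 = 34
  bit 4 = 0: r = r^2 mod 37 = 34^2 = 9
  bit 5 = 0: r = r^2 mod 37 = 9^2 = 7
  -> A = 7
B = 35^4 mod 37  (bits of 4 = 100)
  bit 0 = 1: r = r^2 * 35 mod 37 = 1^2 * 35 = 1*35 = 35
  bit 1 = 0: r = r^2 mod 37 = 35^2 = 4
  bit 2 = 0: r = r^2 mod 37 = 4^2 = 16
  -> B = 16
s = B^a = 16^32 mod 37  (bits of 32 = 100000)
  bit 0 = 1: r = r^2 * 16 mod 37 = 1^2 * 16 = 1*16 = 16
  bit 1 = 0: r = r^2 mod 37 = 16^2 = 34
  bit 2 = 0: r = r^2 mod 37 = 34^2 = 9
  bit 3 = 0: r = r^2 mod 37 = 9^2 = 7
  bit 4 = 0: r = r^2 mod 37 = 7^2 = 12
  bit 5 = 0: r = r^2 mod 37 = 12^2 = 33
  -> s = B^a = 33

Answer: 33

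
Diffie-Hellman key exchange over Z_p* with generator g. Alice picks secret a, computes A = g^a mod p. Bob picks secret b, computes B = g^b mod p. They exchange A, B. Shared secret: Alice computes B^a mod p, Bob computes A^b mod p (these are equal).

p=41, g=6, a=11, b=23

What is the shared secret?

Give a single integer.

A = 6^11 mod 41  (bits of 11 = 1011)
  bit 0 = 1: r = r^2 * 6 mod 41 = 1^2 * 6 = 1*6 = 6
  bit 1 = 0: r = r^2 mod 41 = 6^2 = 36
  bit 2 = 1: r = r^2 * 6 mod 41 = 36^2 * 6 = 25*6 = 27
  bit 3 = 1: r = r^2 * 6 mod 41 = 27^2 * 6 = 32*6 = 28
  -> A = 28
B = 6^23 mod 41  (bits of 23 = 10111)
  bit 0 = 1: r = r^2 * 6 mod 41 = 1^2 * 6 = 1*6 = 6
  bit 1 = 0: r = r^2 mod 41 = 6^2 = 36
  bit 2 = 1: r = r^2 * 6 mod 41 = 36^2 * 6 = 25*6 = 27
  bit 3 = 1: r = r^2 * 6 mod 41 = 27^2 * 6 = 32*6 = 28
  bit 4 = 1: r = r^2 * 6 mod 41 = 28^2 * 6 = 5*6 = 30
  -> B = 30
s = B^a = 30^11 mod 41  (bits of 11 = 1011)
  bit 0 = 1: r = r^2 * 30 mod 41 = 1^2 * 30 = 1*30 = 30
  bit 1 = 0: r = r^2 mod 41 = 30^2 = 39
  bit 2 = 1: r = r^2 * 30 mod 41 = 39^2 * 30 = 4*30 = 38
  bit 3 = 1: r = r^2 * 30 mod 41 = 38^2 * 30 = 9*30 = 24
  -> s = B^a = 24

Answer: 24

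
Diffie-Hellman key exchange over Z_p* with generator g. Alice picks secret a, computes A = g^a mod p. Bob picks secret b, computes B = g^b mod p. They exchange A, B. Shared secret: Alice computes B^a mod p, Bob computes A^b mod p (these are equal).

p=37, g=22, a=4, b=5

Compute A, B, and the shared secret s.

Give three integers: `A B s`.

Answer: 9 13 34

Derivation:
A = 22^4 mod 37  (bits of 4 = 100)
  bit 0 = 1: r = r^2 * 22 mod 37 = 1^2 * 22 = 1*22 = 22
  bit 1 = 0: r = r^2 mod 37 = 22^2 = 3
  bit 2 = 0: r = r^2 mod 37 = 3^2 = 9
  -> A = 9
B = 22^5 mod 37  (bits of 5 = 101)
  bit 0 = 1: r = r^2 * 22 mod 37 = 1^2 * 22 = 1*22 = 22
  bit 1 = 0: r = r^2 mod 37 = 22^2 = 3
  bit 2 = 1: r = r^2 * 22 mod 37 = 3^2 * 22 = 9*22 = 13
  -> B = 13
s = B^a = 13^4 mod 37  (bits of 4 = 100)
  bit 0 = 1: r = r^2 * 13 mod 37 = 1^2 * 13 = 1*13 = 13
  bit 1 = 0: r = r^2 mod 37 = 13^2 = 21
  bit 2 = 0: r = r^2 mod 37 = 21^2 = 34
  -> s = B^a = 34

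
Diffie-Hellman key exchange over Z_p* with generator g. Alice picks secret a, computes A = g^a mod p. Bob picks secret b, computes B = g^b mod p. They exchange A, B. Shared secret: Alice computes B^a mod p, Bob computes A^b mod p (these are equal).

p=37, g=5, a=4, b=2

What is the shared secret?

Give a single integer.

Answer: 16

Derivation:
A = 5^4 mod 37  (bits of 4 = 100)
  bit 0 = 1: r = r^2 * 5 mod 37 = 1^2 * 5 = 1*5 = 5
  bit 1 = 0: r = r^2 mod 37 = 5^2 = 25
  bit 2 = 0: r = r^2 mod 37 = 25^2 = 33
  -> A = 33
B = 5^2 mod 37  (bits of 2 = 10)
  bit 0 = 1: r = r^2 * 5 mod 37 = 1^2 * 5 = 1*5 = 5
  bit 1 = 0: r = r^2 mod 37 = 5^2 = 25
  -> B = 25
s = B^a = 25^4 mod 37  (bits of 4 = 100)
  bit 0 = 1: r = r^2 * 25 mod 37 = 1^2 * 25 = 1*25 = 25
  bit 1 = 0: r = r^2 mod 37 = 25^2 = 33
  bit 2 = 0: r = r^2 mod 37 = 33^2 = 16
  -> s = B^a = 16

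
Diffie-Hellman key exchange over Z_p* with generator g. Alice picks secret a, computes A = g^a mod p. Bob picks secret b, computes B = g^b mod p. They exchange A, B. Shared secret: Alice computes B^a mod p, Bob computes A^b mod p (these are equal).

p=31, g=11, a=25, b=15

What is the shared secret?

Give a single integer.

Answer: 30

Derivation:
A = 11^25 mod 31  (bits of 25 = 11001)
  bit 0 = 1: r = r^2 * 11 mod 31 = 1^2 * 11 = 1*11 = 11
  bit 1 = 1: r = r^2 * 11 mod 31 = 11^2 * 11 = 28*11 = 29
  bit 2 = 0: r = r^2 mod 31 = 29^2 = 4
  bit 3 = 0: r = r^2 mod 31 = 4^2 = 16
  bit 4 = 1: r = r^2 * 11 mod 31 = 16^2 * 11 = 8*11 = 26
  -> A = 26
B = 11^15 mod 31  (bits of 15 = 1111)
  bit 0 = 1: r = r^2 * 11 mod 31 = 1^2 * 11 = 1*11 = 11
  bit 1 = 1: r = r^2 * 11 mod 31 = 11^2 * 11 = 28*11 = 29
  bit 2 = 1: r = r^2 * 11 mod 31 = 29^2 * 11 = 4*11 = 13
  bit 3 = 1: r = r^2 * 11 mod 31 = 13^2 * 11 = 14*11 = 30
  -> B = 30
s = B^a = 30^25 mod 31  (bits of 25 = 11001)
  bit 0 = 1: r = r^2 * 30 mod 31 = 1^2 * 30 = 1*30 = 30
  bit 1 = 1: r = r^2 * 30 mod 31 = 30^2 * 30 = 1*30 = 30
  bit 2 = 0: r = r^2 mod 31 = 30^2 = 1
  bit 3 = 0: r = r^2 mod 31 = 1^2 = 1
  bit 4 = 1: r = r^2 * 30 mod 31 = 1^2 * 30 = 1*30 = 30
  -> s = B^a = 30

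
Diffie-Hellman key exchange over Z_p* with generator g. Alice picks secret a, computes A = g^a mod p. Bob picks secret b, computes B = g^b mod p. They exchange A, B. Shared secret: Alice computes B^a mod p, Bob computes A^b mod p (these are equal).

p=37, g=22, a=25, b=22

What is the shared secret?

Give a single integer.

A = 22^25 mod 37  (bits of 25 = 11001)
  bit 0 = 1: r = r^2 * 22 mod 37 = 1^2 * 22 = 1*22 = 22
  bit 1 = 1: r = r^2 * 22 mod 37 = 22^2 * 22 = 3*22 = 29
  bit 2 = 0: r = r^2 mod 37 = 29^2 = 27
  bit 3 = 0: r = r^2 mod 37 = 27^2 = 26
  bit 4 = 1: r = r^2 * 22 mod 37 = 26^2 * 22 = 10*22 = 35
  -> A = 35
B = 22^22 mod 37  (bits of 22 = 10110)
  bit 0 = 1: r = r^2 * 22 mod 37 = 1^2 * 22 = 1*22 = 22
  bit 1 = 0: r = r^2 mod 37 = 22^2 = 3
  bit 2 = 1: r = r^2 * 22 mod 37 = 3^2 * 22 = 9*22 = 13
  bit 3 = 1: r = r^2 * 22 mod 37 = 13^2 * 22 = 21*22 = 18
  bit 4 = 0: r = r^2 mod 37 = 18^2 = 28
  -> B = 28
s = B^a = 28^25 mod 37  (bits of 25 = 11001)
  bit 0 = 1: r = r^2 * 28 mod 37 = 1^2 * 28 = 1*28 = 28
  bit 1 = 1: r = r^2 * 28 mod 37 = 28^2 * 28 = 7*28 = 11
  bit 2 = 0: r = r^2 mod 37 = 11^2 = 10
  bit 3 = 0: r = r^2 mod 37 = 10^2 = 26
  bit 4 = 1: r = r^2 * 28 mod 37 = 26^2 * 28 = 10*28 = 21
  -> s = B^a = 21

Answer: 21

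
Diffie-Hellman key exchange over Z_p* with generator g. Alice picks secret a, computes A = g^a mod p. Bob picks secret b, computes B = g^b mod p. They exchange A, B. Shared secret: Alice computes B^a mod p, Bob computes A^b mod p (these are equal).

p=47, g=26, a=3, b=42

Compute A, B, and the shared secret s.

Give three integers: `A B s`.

A = 26^3 mod 47  (bits of 3 = 11)
  bit 0 = 1: r = r^2 * 26 mod 47 = 1^2 * 26 = 1*26 = 26
  bit 1 = 1: r = r^2 * 26 mod 47 = 26^2 * 26 = 18*26 = 45
  -> A = 45
B = 26^42 mod 47  (bits of 42 = 101010)
  bit 0 = 1: r = r^2 * 26 mod 47 = 1^2 * 26 = 1*26 = 26
  bit 1 = 0: r = r^2 mod 47 = 26^2 = 18
  bit 2 = 1: r = r^2 * 26 mod 47 = 18^2 * 26 = 42*26 = 11
  bit 3 = 0: r = r^2 mod 47 = 11^2 = 27
  bit 4 = 1: r = r^2 * 26 mod 47 = 27^2 * 26 = 24*26 = 13
  bit 5 = 0: r = r^2 mod 47 = 13^2 = 28
  -> B = 28
s = B^a = 28^3 mod 47  (bits of 3 = 11)
  bit 0 = 1: r = r^2 * 28 mod 47 = 1^2 * 28 = 1*28 = 28
  bit 1 = 1: r = r^2 * 28 mod 47 = 28^2 * 28 = 32*28 = 3
  -> s = B^a = 3

Answer: 45 28 3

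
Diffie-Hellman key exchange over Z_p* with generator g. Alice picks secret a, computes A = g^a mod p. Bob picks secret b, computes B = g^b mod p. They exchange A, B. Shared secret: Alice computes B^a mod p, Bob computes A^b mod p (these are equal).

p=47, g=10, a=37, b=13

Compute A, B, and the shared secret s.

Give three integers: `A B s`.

A = 10^37 mod 47  (bits of 37 = 100101)
  bit 0 = 1: r = r^2 * 10 mod 47 = 1^2 * 10 = 1*10 = 10
  bit 1 = 0: r = r^2 mod 47 = 10^2 = 6
  bit 2 = 0: r = r^2 mod 47 = 6^2 = 36
  bit 3 = 1: r = r^2 * 10 mod 47 = 36^2 * 10 = 27*10 = 35
  bit 4 = 0: r = r^2 mod 47 = 35^2 = 3
  bit 5 = 1: r = r^2 * 10 mod 47 = 3^2 * 10 = 9*10 = 43
  -> A = 43
B = 10^13 mod 47  (bits of 13 = 1101)
  bit 0 = 1: r = r^2 * 10 mod 47 = 1^2 * 10 = 1*10 = 10
  bit 1 = 1: r = r^2 * 10 mod 47 = 10^2 * 10 = 6*10 = 13
  bit 2 = 0: r = r^2 mod 47 = 13^2 = 28
  bit 3 = 1: r = r^2 * 10 mod 47 = 28^2 * 10 = 32*10 = 38
  -> B = 38
s = B^a = 38^37 mod 47  (bits of 37 = 100101)
  bit 0 = 1: r = r^2 * 38 mod 47 = 1^2 * 38 = 1*38 = 38
  bit 1 = 0: r = r^2 mod 47 = 38^2 = 34
  bit 2 = 0: r = r^2 mod 47 = 34^2 = 28
  bit 3 = 1: r = r^2 * 38 mod 47 = 28^2 * 38 = 32*38 = 41
  bit 4 = 0: r = r^2 mod 47 = 41^2 = 36
  bit 5 = 1: r = r^2 * 38 mod 47 = 36^2 * 38 = 27*38 = 39
  -> s = B^a = 39

Answer: 43 38 39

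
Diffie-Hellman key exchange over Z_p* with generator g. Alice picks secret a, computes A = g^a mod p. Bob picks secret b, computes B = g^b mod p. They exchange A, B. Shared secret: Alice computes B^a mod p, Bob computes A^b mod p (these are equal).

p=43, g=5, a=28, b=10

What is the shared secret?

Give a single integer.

Answer: 6

Derivation:
A = 5^28 mod 43  (bits of 28 = 11100)
  bit 0 = 1: r = r^2 * 5 mod 43 = 1^2 * 5 = 1*5 = 5
  bit 1 = 1: r = r^2 * 5 mod 43 = 5^2 * 5 = 25*5 = 39
  bit 2 = 1: r = r^2 * 5 mod 43 = 39^2 * 5 = 16*5 = 37
  bit 3 = 0: r = r^2 mod 43 = 37^2 = 36
  bit 4 = 0: r = r^2 mod 43 = 36^2 = 6
  -> A = 6
B = 5^10 mod 43  (bits of 10 = 1010)
  bit 0 = 1: r = r^2 * 5 mod 43 = 1^2 * 5 = 1*5 = 5
  bit 1 = 0: r = r^2 mod 43 = 5^2 = 25
  bit 2 = 1: r = r^2 * 5 mod 43 = 25^2 * 5 = 23*5 = 29
  bit 3 = 0: r = r^2 mod 43 = 29^2 = 24
  -> B = 24
s = B^a = 24^28 mod 43  (bits of 28 = 11100)
  bit 0 = 1: r = r^2 * 24 mod 43 = 1^2 * 24 = 1*24 = 24
  bit 1 = 1: r = r^2 * 24 mod 43 = 24^2 * 24 = 17*24 = 21
  bit 2 = 1: r = r^2 * 24 mod 43 = 21^2 * 24 = 11*24 = 6
  bit 3 = 0: r = r^2 mod 43 = 6^2 = 36
  bit 4 = 0: r = r^2 mod 43 = 36^2 = 6
  -> s = B^a = 6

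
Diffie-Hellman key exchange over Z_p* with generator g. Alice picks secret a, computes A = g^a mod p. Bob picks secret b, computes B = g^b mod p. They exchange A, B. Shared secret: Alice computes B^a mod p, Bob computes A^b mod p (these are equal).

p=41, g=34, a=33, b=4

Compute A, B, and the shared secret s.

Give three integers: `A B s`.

Answer: 12 23 31

Derivation:
A = 34^33 mod 41  (bits of 33 = 100001)
  bit 0 = 1: r = r^2 * 34 mod 41 = 1^2 * 34 = 1*34 = 34
  bit 1 = 0: r = r^2 mod 41 = 34^2 = 8
  bit 2 = 0: r = r^2 mod 41 = 8^2 = 23
  bit 3 = 0: r = r^2 mod 41 = 23^2 = 37
  bit 4 = 0: r = r^2 mod 41 = 37^2 = 16
  bit 5 = 1: r = r^2 * 34 mod 41 = 16^2 * 34 = 10*34 = 12
  -> A = 12
B = 34^4 mod 41  (bits of 4 = 100)
  bit 0 = 1: r = r^2 * 34 mod 41 = 1^2 * 34 = 1*34 = 34
  bit 1 = 0: r = r^2 mod 41 = 34^2 = 8
  bit 2 = 0: r = r^2 mod 41 = 8^2 = 23
  -> B = 23
s = B^a = 23^33 mod 41  (bits of 33 = 100001)
  bit 0 = 1: r = r^2 * 23 mod 41 = 1^2 * 23 = 1*23 = 23
  bit 1 = 0: r = r^2 mod 41 = 23^2 = 37
  bit 2 = 0: r = r^2 mod 41 = 37^2 = 16
  bit 3 = 0: r = r^2 mod 41 = 16^2 = 10
  bit 4 = 0: r = r^2 mod 41 = 10^2 = 18
  bit 5 = 1: r = r^2 * 23 mod 41 = 18^2 * 23 = 37*23 = 31
  -> s = B^a = 31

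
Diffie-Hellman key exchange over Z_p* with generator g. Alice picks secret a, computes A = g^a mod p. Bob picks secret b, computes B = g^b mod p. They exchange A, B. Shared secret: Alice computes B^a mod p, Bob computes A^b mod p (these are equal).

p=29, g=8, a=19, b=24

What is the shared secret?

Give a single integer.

A = 8^19 mod 29  (bits of 19 = 10011)
  bit 0 = 1: r = r^2 * 8 mod 29 = 1^2 * 8 = 1*8 = 8
  bit 1 = 0: r = r^2 mod 29 = 8^2 = 6
  bit 2 = 0: r = r^2 mod 29 = 6^2 = 7
  bit 3 = 1: r = r^2 * 8 mod 29 = 7^2 * 8 = 20*8 = 15
  bit 4 = 1: r = r^2 * 8 mod 29 = 15^2 * 8 = 22*8 = 2
  -> A = 2
B = 8^24 mod 29  (bits of 24 = 11000)
  bit 0 = 1: r = r^2 * 8 mod 29 = 1^2 * 8 = 1*8 = 8
  bit 1 = 1: r = r^2 * 8 mod 29 = 8^2 * 8 = 6*8 = 19
  bit 2 = 0: r = r^2 mod 29 = 19^2 = 13
  bit 3 = 0: r = r^2 mod 29 = 13^2 = 24
  bit 4 = 0: r = r^2 mod 29 = 24^2 = 25
  -> B = 25
s = B^a = 25^19 mod 29  (bits of 19 = 10011)
  bit 0 = 1: r = r^2 * 25 mod 29 = 1^2 * 25 = 1*25 = 25
  bit 1 = 0: r = r^2 mod 29 = 25^2 = 16
  bit 2 = 0: r = r^2 mod 29 = 16^2 = 24
  bit 3 = 1: r = r^2 * 25 mod 29 = 24^2 * 25 = 25*25 = 16
  bit 4 = 1: r = r^2 * 25 mod 29 = 16^2 * 25 = 24*25 = 20
  -> s = B^a = 20

Answer: 20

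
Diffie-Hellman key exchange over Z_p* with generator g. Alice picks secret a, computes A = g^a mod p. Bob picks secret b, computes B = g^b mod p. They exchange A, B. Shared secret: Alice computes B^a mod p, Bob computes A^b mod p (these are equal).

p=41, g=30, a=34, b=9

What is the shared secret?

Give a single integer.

A = 30^34 mod 41  (bits of 34 = 100010)
  bit 0 = 1: r = r^2 * 30 mod 41 = 1^2 * 30 = 1*30 = 30
  bit 1 = 0: r = r^2 mod 41 = 30^2 = 39
  bit 2 = 0: r = r^2 mod 41 = 39^2 = 4
  bit 3 = 0: r = r^2 mod 41 = 4^2 = 16
  bit 4 = 1: r = r^2 * 30 mod 41 = 16^2 * 30 = 10*30 = 13
  bit 5 = 0: r = r^2 mod 41 = 13^2 = 5
  -> A = 5
B = 30^9 mod 41  (bits of 9 = 1001)
  bit 0 = 1: r = r^2 * 30 mod 41 = 1^2 * 30 = 1*30 = 30
  bit 1 = 0: r = r^2 mod 41 = 30^2 = 39
  bit 2 = 0: r = r^2 mod 41 = 39^2 = 4
  bit 3 = 1: r = r^2 * 30 mod 41 = 4^2 * 30 = 16*30 = 29
  -> B = 29
s = B^a = 29^34 mod 41  (bits of 34 = 100010)
  bit 0 = 1: r = r^2 * 29 mod 41 = 1^2 * 29 = 1*29 = 29
  bit 1 = 0: r = r^2 mod 41 = 29^2 = 21
  bit 2 = 0: r = r^2 mod 41 = 21^2 = 31
  bit 3 = 0: r = r^2 mod 41 = 31^2 = 18
  bit 4 = 1: r = r^2 * 29 mod 41 = 18^2 * 29 = 37*29 = 7
  bit 5 = 0: r = r^2 mod 41 = 7^2 = 8
  -> s = B^a = 8

Answer: 8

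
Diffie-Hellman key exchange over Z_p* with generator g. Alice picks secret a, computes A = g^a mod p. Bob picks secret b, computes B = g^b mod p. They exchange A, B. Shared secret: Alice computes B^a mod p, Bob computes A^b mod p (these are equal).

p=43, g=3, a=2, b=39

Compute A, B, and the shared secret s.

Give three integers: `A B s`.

A = 3^2 mod 43  (bits of 2 = 10)
  bit 0 = 1: r = r^2 * 3 mod 43 = 1^2 * 3 = 1*3 = 3
  bit 1 = 0: r = r^2 mod 43 = 3^2 = 9
  -> A = 9
B = 3^39 mod 43  (bits of 39 = 100111)
  bit 0 = 1: r = r^2 * 3 mod 43 = 1^2 * 3 = 1*3 = 3
  bit 1 = 0: r = r^2 mod 43 = 3^2 = 9
  bit 2 = 0: r = r^2 mod 43 = 9^2 = 38
  bit 3 = 1: r = r^2 * 3 mod 43 = 38^2 * 3 = 25*3 = 32
  bit 4 = 1: r = r^2 * 3 mod 43 = 32^2 * 3 = 35*3 = 19
  bit 5 = 1: r = r^2 * 3 mod 43 = 19^2 * 3 = 17*3 = 8
  -> B = 8
s = B^a = 8^2 mod 43  (bits of 2 = 10)
  bit 0 = 1: r = r^2 * 8 mod 43 = 1^2 * 8 = 1*8 = 8
  bit 1 = 0: r = r^2 mod 43 = 8^2 = 21
  -> s = B^a = 21

Answer: 9 8 21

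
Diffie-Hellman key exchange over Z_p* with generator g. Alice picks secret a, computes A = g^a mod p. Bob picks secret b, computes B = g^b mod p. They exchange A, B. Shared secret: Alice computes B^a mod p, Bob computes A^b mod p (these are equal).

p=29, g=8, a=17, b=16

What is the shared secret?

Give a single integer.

A = 8^17 mod 29  (bits of 17 = 10001)
  bit 0 = 1: r = r^2 * 8 mod 29 = 1^2 * 8 = 1*8 = 8
  bit 1 = 0: r = r^2 mod 29 = 8^2 = 6
  bit 2 = 0: r = r^2 mod 29 = 6^2 = 7
  bit 3 = 0: r = r^2 mod 29 = 7^2 = 20
  bit 4 = 1: r = r^2 * 8 mod 29 = 20^2 * 8 = 23*8 = 10
  -> A = 10
B = 8^16 mod 29  (bits of 16 = 10000)
  bit 0 = 1: r = r^2 * 8 mod 29 = 1^2 * 8 = 1*8 = 8
  bit 1 = 0: r = r^2 mod 29 = 8^2 = 6
  bit 2 = 0: r = r^2 mod 29 = 6^2 = 7
  bit 3 = 0: r = r^2 mod 29 = 7^2 = 20
  bit 4 = 0: r = r^2 mod 29 = 20^2 = 23
  -> B = 23
s = B^a = 23^17 mod 29  (bits of 17 = 10001)
  bit 0 = 1: r = r^2 * 23 mod 29 = 1^2 * 23 = 1*23 = 23
  bit 1 = 0: r = r^2 mod 29 = 23^2 = 7
  bit 2 = 0: r = r^2 mod 29 = 7^2 = 20
  bit 3 = 0: r = r^2 mod 29 = 20^2 = 23
  bit 4 = 1: r = r^2 * 23 mod 29 = 23^2 * 23 = 7*23 = 16
  -> s = B^a = 16

Answer: 16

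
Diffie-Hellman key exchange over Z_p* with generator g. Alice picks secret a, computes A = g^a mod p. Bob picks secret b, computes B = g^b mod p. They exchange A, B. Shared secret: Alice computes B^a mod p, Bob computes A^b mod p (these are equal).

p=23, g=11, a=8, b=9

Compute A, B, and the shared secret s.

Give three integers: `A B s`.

A = 11^8 mod 23  (bits of 8 = 1000)
  bit 0 = 1: r = r^2 * 11 mod 23 = 1^2 * 11 = 1*11 = 11
  bit 1 = 0: r = r^2 mod 23 = 11^2 = 6
  bit 2 = 0: r = r^2 mod 23 = 6^2 = 13
  bit 3 = 0: r = r^2 mod 23 = 13^2 = 8
  -> A = 8
B = 11^9 mod 23  (bits of 9 = 1001)
  bit 0 = 1: r = r^2 * 11 mod 23 = 1^2 * 11 = 1*11 = 11
  bit 1 = 0: r = r^2 mod 23 = 11^2 = 6
  bit 2 = 0: r = r^2 mod 23 = 6^2 = 13
  bit 3 = 1: r = r^2 * 11 mod 23 = 13^2 * 11 = 8*11 = 19
  -> B = 19
s = B^a = 19^8 mod 23  (bits of 8 = 1000)
  bit 0 = 1: r = r^2 * 19 mod 23 = 1^2 * 19 = 1*19 = 19
  bit 1 = 0: r = r^2 mod 23 = 19^2 = 16
  bit 2 = 0: r = r^2 mod 23 = 16^2 = 3
  bit 3 = 0: r = r^2 mod 23 = 3^2 = 9
  -> s = B^a = 9

Answer: 8 19 9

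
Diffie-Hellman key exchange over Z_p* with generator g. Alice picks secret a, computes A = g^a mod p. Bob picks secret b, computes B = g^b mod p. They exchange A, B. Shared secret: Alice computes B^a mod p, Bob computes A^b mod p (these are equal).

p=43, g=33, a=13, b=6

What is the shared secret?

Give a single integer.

A = 33^13 mod 43  (bits of 13 = 1101)
  bit 0 = 1: r = r^2 * 33 mod 43 = 1^2 * 33 = 1*33 = 33
  bit 1 = 1: r = r^2 * 33 mod 43 = 33^2 * 33 = 14*33 = 32
  bit 2 = 0: r = r^2 mod 43 = 32^2 = 35
  bit 3 = 1: r = r^2 * 33 mod 43 = 35^2 * 33 = 21*33 = 5
  -> A = 5
B = 33^6 mod 43  (bits of 6 = 110)
  bit 0 = 1: r = r^2 * 33 mod 43 = 1^2 * 33 = 1*33 = 33
  bit 1 = 1: r = r^2 * 33 mod 43 = 33^2 * 33 = 14*33 = 32
  bit 2 = 0: r = r^2 mod 43 = 32^2 = 35
  -> B = 35
s = B^a = 35^13 mod 43  (bits of 13 = 1101)
  bit 0 = 1: r = r^2 * 35 mod 43 = 1^2 * 35 = 1*35 = 35
  bit 1 = 1: r = r^2 * 35 mod 43 = 35^2 * 35 = 21*35 = 4
  bit 2 = 0: r = r^2 mod 43 = 4^2 = 16
  bit 3 = 1: r = r^2 * 35 mod 43 = 16^2 * 35 = 41*35 = 16
  -> s = B^a = 16

Answer: 16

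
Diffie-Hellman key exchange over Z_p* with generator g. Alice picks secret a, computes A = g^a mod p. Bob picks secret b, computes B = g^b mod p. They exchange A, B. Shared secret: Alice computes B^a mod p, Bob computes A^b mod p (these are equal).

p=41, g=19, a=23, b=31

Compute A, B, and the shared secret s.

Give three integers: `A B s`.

Answer: 29 7 26

Derivation:
A = 19^23 mod 41  (bits of 23 = 10111)
  bit 0 = 1: r = r^2 * 19 mod 41 = 1^2 * 19 = 1*19 = 19
  bit 1 = 0: r = r^2 mod 41 = 19^2 = 33
  bit 2 = 1: r = r^2 * 19 mod 41 = 33^2 * 19 = 23*19 = 27
  bit 3 = 1: r = r^2 * 19 mod 41 = 27^2 * 19 = 32*19 = 34
  bit 4 = 1: r = r^2 * 19 mod 41 = 34^2 * 19 = 8*19 = 29
  -> A = 29
B = 19^31 mod 41  (bits of 31 = 11111)
  bit 0 = 1: r = r^2 * 19 mod 41 = 1^2 * 19 = 1*19 = 19
  bit 1 = 1: r = r^2 * 19 mod 41 = 19^2 * 19 = 33*19 = 12
  bit 2 = 1: r = r^2 * 19 mod 41 = 12^2 * 19 = 21*19 = 30
  bit 3 = 1: r = r^2 * 19 mod 41 = 30^2 * 19 = 39*19 = 3
  bit 4 = 1: r = r^2 * 19 mod 41 = 3^2 * 19 = 9*19 = 7
  -> B = 7
s = B^a = 7^23 mod 41  (bits of 23 = 10111)
  bit 0 = 1: r = r^2 * 7 mod 41 = 1^2 * 7 = 1*7 = 7
  bit 1 = 0: r = r^2 mod 41 = 7^2 = 8
  bit 2 = 1: r = r^2 * 7 mod 41 = 8^2 * 7 = 23*7 = 38
  bit 3 = 1: r = r^2 * 7 mod 41 = 38^2 * 7 = 9*7 = 22
  bit 4 = 1: r = r^2 * 7 mod 41 = 22^2 * 7 = 33*7 = 26
  -> s = B^a = 26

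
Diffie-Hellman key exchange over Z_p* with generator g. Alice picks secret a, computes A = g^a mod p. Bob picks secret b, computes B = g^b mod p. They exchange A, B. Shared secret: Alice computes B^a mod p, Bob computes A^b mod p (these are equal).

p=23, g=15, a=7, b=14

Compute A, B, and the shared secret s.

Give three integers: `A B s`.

Answer: 11 6 3

Derivation:
A = 15^7 mod 23  (bits of 7 = 111)
  bit 0 = 1: r = r^2 * 15 mod 23 = 1^2 * 15 = 1*15 = 15
  bit 1 = 1: r = r^2 * 15 mod 23 = 15^2 * 15 = 18*15 = 17
  bit 2 = 1: r = r^2 * 15 mod 23 = 17^2 * 15 = 13*15 = 11
  -> A = 11
B = 15^14 mod 23  (bits of 14 = 1110)
  bit 0 = 1: r = r^2 * 15 mod 23 = 1^2 * 15 = 1*15 = 15
  bit 1 = 1: r = r^2 * 15 mod 23 = 15^2 * 15 = 18*15 = 17
  bit 2 = 1: r = r^2 * 15 mod 23 = 17^2 * 15 = 13*15 = 11
  bit 3 = 0: r = r^2 mod 23 = 11^2 = 6
  -> B = 6
s = B^a = 6^7 mod 23  (bits of 7 = 111)
  bit 0 = 1: r = r^2 * 6 mod 23 = 1^2 * 6 = 1*6 = 6
  bit 1 = 1: r = r^2 * 6 mod 23 = 6^2 * 6 = 13*6 = 9
  bit 2 = 1: r = r^2 * 6 mod 23 = 9^2 * 6 = 12*6 = 3
  -> s = B^a = 3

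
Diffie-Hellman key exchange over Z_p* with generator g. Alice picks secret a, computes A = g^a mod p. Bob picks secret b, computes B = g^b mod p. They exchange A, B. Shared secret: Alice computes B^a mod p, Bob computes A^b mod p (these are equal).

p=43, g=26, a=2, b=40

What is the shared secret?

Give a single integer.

A = 26^2 mod 43  (bits of 2 = 10)
  bit 0 = 1: r = r^2 * 26 mod 43 = 1^2 * 26 = 1*26 = 26
  bit 1 = 0: r = r^2 mod 43 = 26^2 = 31
  -> A = 31
B = 26^40 mod 43  (bits of 40 = 101000)
  bit 0 = 1: r = r^2 * 26 mod 43 = 1^2 * 26 = 1*26 = 26
  bit 1 = 0: r = r^2 mod 43 = 26^2 = 31
  bit 2 = 1: r = r^2 * 26 mod 43 = 31^2 * 26 = 15*26 = 3
  bit 3 = 0: r = r^2 mod 43 = 3^2 = 9
  bit 4 = 0: r = r^2 mod 43 = 9^2 = 38
  bit 5 = 0: r = r^2 mod 43 = 38^2 = 25
  -> B = 25
s = B^a = 25^2 mod 43  (bits of 2 = 10)
  bit 0 = 1: r = r^2 * 25 mod 43 = 1^2 * 25 = 1*25 = 25
  bit 1 = 0: r = r^2 mod 43 = 25^2 = 23
  -> s = B^a = 23

Answer: 23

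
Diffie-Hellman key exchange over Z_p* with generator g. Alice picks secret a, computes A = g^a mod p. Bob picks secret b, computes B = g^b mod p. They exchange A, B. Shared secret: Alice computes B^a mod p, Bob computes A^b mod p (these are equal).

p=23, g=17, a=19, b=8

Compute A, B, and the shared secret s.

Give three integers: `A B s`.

A = 17^19 mod 23  (bits of 19 = 10011)
  bit 0 = 1: r = r^2 * 17 mod 23 = 1^2 * 17 = 1*17 = 17
  bit 1 = 0: r = r^2 mod 23 = 17^2 = 13
  bit 2 = 0: r = r^2 mod 23 = 13^2 = 8
  bit 3 = 1: r = r^2 * 17 mod 23 = 8^2 * 17 = 18*17 = 7
  bit 4 = 1: r = r^2 * 17 mod 23 = 7^2 * 17 = 3*17 = 5
  -> A = 5
B = 17^8 mod 23  (bits of 8 = 1000)
  bit 0 = 1: r = r^2 * 17 mod 23 = 1^2 * 17 = 1*17 = 17
  bit 1 = 0: r = r^2 mod 23 = 17^2 = 13
  bit 2 = 0: r = r^2 mod 23 = 13^2 = 8
  bit 3 = 0: r = r^2 mod 23 = 8^2 = 18
  -> B = 18
s = B^a = 18^19 mod 23  (bits of 19 = 10011)
  bit 0 = 1: r = r^2 * 18 mod 23 = 1^2 * 18 = 1*18 = 18
  bit 1 = 0: r = r^2 mod 23 = 18^2 = 2
  bit 2 = 0: r = r^2 mod 23 = 2^2 = 4
  bit 3 = 1: r = r^2 * 18 mod 23 = 4^2 * 18 = 16*18 = 12
  bit 4 = 1: r = r^2 * 18 mod 23 = 12^2 * 18 = 6*18 = 16
  -> s = B^a = 16

Answer: 5 18 16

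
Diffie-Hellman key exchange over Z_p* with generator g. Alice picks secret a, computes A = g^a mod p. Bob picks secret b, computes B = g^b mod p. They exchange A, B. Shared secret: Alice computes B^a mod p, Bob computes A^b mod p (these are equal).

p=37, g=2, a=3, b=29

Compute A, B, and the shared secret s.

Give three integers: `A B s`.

Answer: 8 24 23

Derivation:
A = 2^3 mod 37  (bits of 3 = 11)
  bit 0 = 1: r = r^2 * 2 mod 37 = 1^2 * 2 = 1*2 = 2
  bit 1 = 1: r = r^2 * 2 mod 37 = 2^2 * 2 = 4*2 = 8
  -> A = 8
B = 2^29 mod 37  (bits of 29 = 11101)
  bit 0 = 1: r = r^2 * 2 mod 37 = 1^2 * 2 = 1*2 = 2
  bit 1 = 1: r = r^2 * 2 mod 37 = 2^2 * 2 = 4*2 = 8
  bit 2 = 1: r = r^2 * 2 mod 37 = 8^2 * 2 = 27*2 = 17
  bit 3 = 0: r = r^2 mod 37 = 17^2 = 30
  bit 4 = 1: r = r^2 * 2 mod 37 = 30^2 * 2 = 12*2 = 24
  -> B = 24
s = B^a = 24^3 mod 37  (bits of 3 = 11)
  bit 0 = 1: r = r^2 * 24 mod 37 = 1^2 * 24 = 1*24 = 24
  bit 1 = 1: r = r^2 * 24 mod 37 = 24^2 * 24 = 21*24 = 23
  -> s = B^a = 23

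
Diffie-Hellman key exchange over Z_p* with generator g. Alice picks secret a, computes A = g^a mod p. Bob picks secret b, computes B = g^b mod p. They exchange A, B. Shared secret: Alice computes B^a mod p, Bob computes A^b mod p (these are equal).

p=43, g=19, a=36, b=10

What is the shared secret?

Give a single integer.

Answer: 21

Derivation:
A = 19^36 mod 43  (bits of 36 = 100100)
  bit 0 = 1: r = r^2 * 19 mod 43 = 1^2 * 19 = 1*19 = 19
  bit 1 = 0: r = r^2 mod 43 = 19^2 = 17
  bit 2 = 0: r = r^2 mod 43 = 17^2 = 31
  bit 3 = 1: r = r^2 * 19 mod 43 = 31^2 * 19 = 15*19 = 27
  bit 4 = 0: r = r^2 mod 43 = 27^2 = 41
  bit 5 = 0: r = r^2 mod 43 = 41^2 = 4
  -> A = 4
B = 19^10 mod 43  (bits of 10 = 1010)
  bit 0 = 1: r = r^2 * 19 mod 43 = 1^2 * 19 = 1*19 = 19
  bit 1 = 0: r = r^2 mod 43 = 19^2 = 17
  bit 2 = 1: r = r^2 * 19 mod 43 = 17^2 * 19 = 31*19 = 30
  bit 3 = 0: r = r^2 mod 43 = 30^2 = 40
  -> B = 40
s = B^a = 40^36 mod 43  (bits of 36 = 100100)
  bit 0 = 1: r = r^2 * 40 mod 43 = 1^2 * 40 = 1*40 = 40
  bit 1 = 0: r = r^2 mod 43 = 40^2 = 9
  bit 2 = 0: r = r^2 mod 43 = 9^2 = 38
  bit 3 = 1: r = r^2 * 40 mod 43 = 38^2 * 40 = 25*40 = 11
  bit 4 = 0: r = r^2 mod 43 = 11^2 = 35
  bit 5 = 0: r = r^2 mod 43 = 35^2 = 21
  -> s = B^a = 21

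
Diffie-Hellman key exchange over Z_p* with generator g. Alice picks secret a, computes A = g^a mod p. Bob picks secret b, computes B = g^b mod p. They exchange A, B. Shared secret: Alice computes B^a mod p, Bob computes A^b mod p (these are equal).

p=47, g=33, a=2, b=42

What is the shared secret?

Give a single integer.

Answer: 27

Derivation:
A = 33^2 mod 47  (bits of 2 = 10)
  bit 0 = 1: r = r^2 * 33 mod 47 = 1^2 * 33 = 1*33 = 33
  bit 1 = 0: r = r^2 mod 47 = 33^2 = 8
  -> A = 8
B = 33^42 mod 47  (bits of 42 = 101010)
  bit 0 = 1: r = r^2 * 33 mod 47 = 1^2 * 33 = 1*33 = 33
  bit 1 = 0: r = r^2 mod 47 = 33^2 = 8
  bit 2 = 1: r = r^2 * 33 mod 47 = 8^2 * 33 = 17*33 = 44
  bit 3 = 0: r = r^2 mod 47 = 44^2 = 9
  bit 4 = 1: r = r^2 * 33 mod 47 = 9^2 * 33 = 34*33 = 41
  bit 5 = 0: r = r^2 mod 47 = 41^2 = 36
  -> B = 36
s = B^a = 36^2 mod 47  (bits of 2 = 10)
  bit 0 = 1: r = r^2 * 36 mod 47 = 1^2 * 36 = 1*36 = 36
  bit 1 = 0: r = r^2 mod 47 = 36^2 = 27
  -> s = B^a = 27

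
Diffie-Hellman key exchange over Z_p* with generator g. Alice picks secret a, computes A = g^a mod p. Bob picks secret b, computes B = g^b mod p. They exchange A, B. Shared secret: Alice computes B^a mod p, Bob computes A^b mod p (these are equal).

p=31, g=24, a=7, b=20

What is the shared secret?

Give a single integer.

A = 24^7 mod 31  (bits of 7 = 111)
  bit 0 = 1: r = r^2 * 24 mod 31 = 1^2 * 24 = 1*24 = 24
  bit 1 = 1: r = r^2 * 24 mod 31 = 24^2 * 24 = 18*24 = 29
  bit 2 = 1: r = r^2 * 24 mod 31 = 29^2 * 24 = 4*24 = 3
  -> A = 3
B = 24^20 mod 31  (bits of 20 = 10100)
  bit 0 = 1: r = r^2 * 24 mod 31 = 1^2 * 24 = 1*24 = 24
  bit 1 = 0: r = r^2 mod 31 = 24^2 = 18
  bit 2 = 1: r = r^2 * 24 mod 31 = 18^2 * 24 = 14*24 = 26
  bit 3 = 0: r = r^2 mod 31 = 26^2 = 25
  bit 4 = 0: r = r^2 mod 31 = 25^2 = 5
  -> B = 5
s = B^a = 5^7 mod 31  (bits of 7 = 111)
  bit 0 = 1: r = r^2 * 5 mod 31 = 1^2 * 5 = 1*5 = 5
  bit 1 = 1: r = r^2 * 5 mod 31 = 5^2 * 5 = 25*5 = 1
  bit 2 = 1: r = r^2 * 5 mod 31 = 1^2 * 5 = 1*5 = 5
  -> s = B^a = 5

Answer: 5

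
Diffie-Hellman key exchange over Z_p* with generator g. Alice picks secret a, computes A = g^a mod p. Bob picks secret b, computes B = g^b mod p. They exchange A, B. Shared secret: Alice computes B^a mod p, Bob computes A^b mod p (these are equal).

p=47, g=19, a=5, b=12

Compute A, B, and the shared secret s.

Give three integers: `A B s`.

A = 19^5 mod 47  (bits of 5 = 101)
  bit 0 = 1: r = r^2 * 19 mod 47 = 1^2 * 19 = 1*19 = 19
  bit 1 = 0: r = r^2 mod 47 = 19^2 = 32
  bit 2 = 1: r = r^2 * 19 mod 47 = 32^2 * 19 = 37*19 = 45
  -> A = 45
B = 19^12 mod 47  (bits of 12 = 1100)
  bit 0 = 1: r = r^2 * 19 mod 47 = 1^2 * 19 = 1*19 = 19
  bit 1 = 1: r = r^2 * 19 mod 47 = 19^2 * 19 = 32*19 = 44
  bit 2 = 0: r = r^2 mod 47 = 44^2 = 9
  bit 3 = 0: r = r^2 mod 47 = 9^2 = 34
  -> B = 34
s = B^a = 34^5 mod 47  (bits of 5 = 101)
  bit 0 = 1: r = r^2 * 34 mod 47 = 1^2 * 34 = 1*34 = 34
  bit 1 = 0: r = r^2 mod 47 = 34^2 = 28
  bit 2 = 1: r = r^2 * 34 mod 47 = 28^2 * 34 = 32*34 = 7
  -> s = B^a = 7

Answer: 45 34 7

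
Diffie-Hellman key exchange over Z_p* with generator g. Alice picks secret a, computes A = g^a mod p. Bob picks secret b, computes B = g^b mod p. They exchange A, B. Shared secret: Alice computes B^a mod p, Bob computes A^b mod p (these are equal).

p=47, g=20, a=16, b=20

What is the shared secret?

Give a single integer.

A = 20^16 mod 47  (bits of 16 = 10000)
  bit 0 = 1: r = r^2 * 20 mod 47 = 1^2 * 20 = 1*20 = 20
  bit 1 = 0: r = r^2 mod 47 = 20^2 = 24
  bit 2 = 0: r = r^2 mod 47 = 24^2 = 12
  bit 3 = 0: r = r^2 mod 47 = 12^2 = 3
  bit 4 = 0: r = r^2 mod 47 = 3^2 = 9
  -> A = 9
B = 20^20 mod 47  (bits of 20 = 10100)
  bit 0 = 1: r = r^2 * 20 mod 47 = 1^2 * 20 = 1*20 = 20
  bit 1 = 0: r = r^2 mod 47 = 20^2 = 24
  bit 2 = 1: r = r^2 * 20 mod 47 = 24^2 * 20 = 12*20 = 5
  bit 3 = 0: r = r^2 mod 47 = 5^2 = 25
  bit 4 = 0: r = r^2 mod 47 = 25^2 = 14
  -> B = 14
s = B^a = 14^16 mod 47  (bits of 16 = 10000)
  bit 0 = 1: r = r^2 * 14 mod 47 = 1^2 * 14 = 1*14 = 14
  bit 1 = 0: r = r^2 mod 47 = 14^2 = 8
  bit 2 = 0: r = r^2 mod 47 = 8^2 = 17
  bit 3 = 0: r = r^2 mod 47 = 17^2 = 7
  bit 4 = 0: r = r^2 mod 47 = 7^2 = 2
  -> s = B^a = 2

Answer: 2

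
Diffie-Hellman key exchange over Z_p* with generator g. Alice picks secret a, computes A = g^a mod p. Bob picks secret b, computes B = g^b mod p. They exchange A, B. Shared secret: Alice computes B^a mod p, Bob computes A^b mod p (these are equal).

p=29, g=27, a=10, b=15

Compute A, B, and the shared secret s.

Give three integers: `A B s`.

Answer: 9 2 9

Derivation:
A = 27^10 mod 29  (bits of 10 = 1010)
  bit 0 = 1: r = r^2 * 27 mod 29 = 1^2 * 27 = 1*27 = 27
  bit 1 = 0: r = r^2 mod 29 = 27^2 = 4
  bit 2 = 1: r = r^2 * 27 mod 29 = 4^2 * 27 = 16*27 = 26
  bit 3 = 0: r = r^2 mod 29 = 26^2 = 9
  -> A = 9
B = 27^15 mod 29  (bits of 15 = 1111)
  bit 0 = 1: r = r^2 * 27 mod 29 = 1^2 * 27 = 1*27 = 27
  bit 1 = 1: r = r^2 * 27 mod 29 = 27^2 * 27 = 4*27 = 21
  bit 2 = 1: r = r^2 * 27 mod 29 = 21^2 * 27 = 6*27 = 17
  bit 3 = 1: r = r^2 * 27 mod 29 = 17^2 * 27 = 28*27 = 2
  -> B = 2
s = B^a = 2^10 mod 29  (bits of 10 = 1010)
  bit 0 = 1: r = r^2 * 2 mod 29 = 1^2 * 2 = 1*2 = 2
  bit 1 = 0: r = r^2 mod 29 = 2^2 = 4
  bit 2 = 1: r = r^2 * 2 mod 29 = 4^2 * 2 = 16*2 = 3
  bit 3 = 0: r = r^2 mod 29 = 3^2 = 9
  -> s = B^a = 9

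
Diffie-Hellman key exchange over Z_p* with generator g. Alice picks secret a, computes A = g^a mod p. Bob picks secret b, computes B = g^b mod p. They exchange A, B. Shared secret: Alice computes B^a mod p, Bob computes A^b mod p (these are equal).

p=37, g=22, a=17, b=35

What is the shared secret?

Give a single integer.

Answer: 15

Derivation:
A = 22^17 mod 37  (bits of 17 = 10001)
  bit 0 = 1: r = r^2 * 22 mod 37 = 1^2 * 22 = 1*22 = 22
  bit 1 = 0: r = r^2 mod 37 = 22^2 = 3
  bit 2 = 0: r = r^2 mod 37 = 3^2 = 9
  bit 3 = 0: r = r^2 mod 37 = 9^2 = 7
  bit 4 = 1: r = r^2 * 22 mod 37 = 7^2 * 22 = 12*22 = 5
  -> A = 5
B = 22^35 mod 37  (bits of 35 = 100011)
  bit 0 = 1: r = r^2 * 22 mod 37 = 1^2 * 22 = 1*22 = 22
  bit 1 = 0: r = r^2 mod 37 = 22^2 = 3
  bit 2 = 0: r = r^2 mod 37 = 3^2 = 9
  bit 3 = 0: r = r^2 mod 37 = 9^2 = 7
  bit 4 = 1: r = r^2 * 22 mod 37 = 7^2 * 22 = 12*22 = 5
  bit 5 = 1: r = r^2 * 22 mod 37 = 5^2 * 22 = 25*22 = 32
  -> B = 32
s = B^a = 32^17 mod 37  (bits of 17 = 10001)
  bit 0 = 1: r = r^2 * 32 mod 37 = 1^2 * 32 = 1*32 = 32
  bit 1 = 0: r = r^2 mod 37 = 32^2 = 25
  bit 2 = 0: r = r^2 mod 37 = 25^2 = 33
  bit 3 = 0: r = r^2 mod 37 = 33^2 = 16
  bit 4 = 1: r = r^2 * 32 mod 37 = 16^2 * 32 = 34*32 = 15
  -> s = B^a = 15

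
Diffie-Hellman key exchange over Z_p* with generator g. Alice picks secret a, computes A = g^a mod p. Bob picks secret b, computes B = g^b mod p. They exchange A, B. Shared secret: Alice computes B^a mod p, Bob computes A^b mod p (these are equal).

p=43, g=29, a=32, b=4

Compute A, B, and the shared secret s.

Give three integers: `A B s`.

A = 29^32 mod 43  (bits of 32 = 100000)
  bit 0 = 1: r = r^2 * 29 mod 43 = 1^2 * 29 = 1*29 = 29
  bit 1 = 0: r = r^2 mod 43 = 29^2 = 24
  bit 2 = 0: r = r^2 mod 43 = 24^2 = 17
  bit 3 = 0: r = r^2 mod 43 = 17^2 = 31
  bit 4 = 0: r = r^2 mod 43 = 31^2 = 15
  bit 5 = 0: r = r^2 mod 43 = 15^2 = 10
  -> A = 10
B = 29^4 mod 43  (bits of 4 = 100)
  bit 0 = 1: r = r^2 * 29 mod 43 = 1^2 * 29 = 1*29 = 29
  bit 1 = 0: r = r^2 mod 43 = 29^2 = 24
  bit 2 = 0: r = r^2 mod 43 = 24^2 = 17
  -> B = 17
s = B^a = 17^32 mod 43  (bits of 32 = 100000)
  bit 0 = 1: r = r^2 * 17 mod 43 = 1^2 * 17 = 1*17 = 17
  bit 1 = 0: r = r^2 mod 43 = 17^2 = 31
  bit 2 = 0: r = r^2 mod 43 = 31^2 = 15
  bit 3 = 0: r = r^2 mod 43 = 15^2 = 10
  bit 4 = 0: r = r^2 mod 43 = 10^2 = 14
  bit 5 = 0: r = r^2 mod 43 = 14^2 = 24
  -> s = B^a = 24

Answer: 10 17 24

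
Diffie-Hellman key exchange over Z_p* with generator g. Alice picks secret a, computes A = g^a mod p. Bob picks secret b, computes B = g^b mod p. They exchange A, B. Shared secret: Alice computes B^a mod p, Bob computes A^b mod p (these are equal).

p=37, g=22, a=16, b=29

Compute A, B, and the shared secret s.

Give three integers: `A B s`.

Answer: 12 19 33

Derivation:
A = 22^16 mod 37  (bits of 16 = 10000)
  bit 0 = 1: r = r^2 * 22 mod 37 = 1^2 * 22 = 1*22 = 22
  bit 1 = 0: r = r^2 mod 37 = 22^2 = 3
  bit 2 = 0: r = r^2 mod 37 = 3^2 = 9
  bit 3 = 0: r = r^2 mod 37 = 9^2 = 7
  bit 4 = 0: r = r^2 mod 37 = 7^2 = 12
  -> A = 12
B = 22^29 mod 37  (bits of 29 = 11101)
  bit 0 = 1: r = r^2 * 22 mod 37 = 1^2 * 22 = 1*22 = 22
  bit 1 = 1: r = r^2 * 22 mod 37 = 22^2 * 22 = 3*22 = 29
  bit 2 = 1: r = r^2 * 22 mod 37 = 29^2 * 22 = 27*22 = 2
  bit 3 = 0: r = r^2 mod 37 = 2^2 = 4
  bit 4 = 1: r = r^2 * 22 mod 37 = 4^2 * 22 = 16*22 = 19
  -> B = 19
s = B^a = 19^16 mod 37  (bits of 16 = 10000)
  bit 0 = 1: r = r^2 * 19 mod 37 = 1^2 * 19 = 1*19 = 19
  bit 1 = 0: r = r^2 mod 37 = 19^2 = 28
  bit 2 = 0: r = r^2 mod 37 = 28^2 = 7
  bit 3 = 0: r = r^2 mod 37 = 7^2 = 12
  bit 4 = 0: r = r^2 mod 37 = 12^2 = 33
  -> s = B^a = 33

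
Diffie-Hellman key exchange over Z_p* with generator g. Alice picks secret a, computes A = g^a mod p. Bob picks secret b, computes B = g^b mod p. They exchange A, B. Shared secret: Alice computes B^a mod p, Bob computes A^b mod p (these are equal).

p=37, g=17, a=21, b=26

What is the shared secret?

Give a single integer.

Answer: 27

Derivation:
A = 17^21 mod 37  (bits of 21 = 10101)
  bit 0 = 1: r = r^2 * 17 mod 37 = 1^2 * 17 = 1*17 = 17
  bit 1 = 0: r = r^2 mod 37 = 17^2 = 30
  bit 2 = 1: r = r^2 * 17 mod 37 = 30^2 * 17 = 12*17 = 19
  bit 3 = 0: r = r^2 mod 37 = 19^2 = 28
  bit 4 = 1: r = r^2 * 17 mod 37 = 28^2 * 17 = 7*17 = 8
  -> A = 8
B = 17^26 mod 37  (bits of 26 = 11010)
  bit 0 = 1: r = r^2 * 17 mod 37 = 1^2 * 17 = 1*17 = 17
  bit 1 = 1: r = r^2 * 17 mod 37 = 17^2 * 17 = 30*17 = 29
  bit 2 = 0: r = r^2 mod 37 = 29^2 = 27
  bit 3 = 1: r = r^2 * 17 mod 37 = 27^2 * 17 = 26*17 = 35
  bit 4 = 0: r = r^2 mod 37 = 35^2 = 4
  -> B = 4
s = B^a = 4^21 mod 37  (bits of 21 = 10101)
  bit 0 = 1: r = r^2 * 4 mod 37 = 1^2 * 4 = 1*4 = 4
  bit 1 = 0: r = r^2 mod 37 = 4^2 = 16
  bit 2 = 1: r = r^2 * 4 mod 37 = 16^2 * 4 = 34*4 = 25
  bit 3 = 0: r = r^2 mod 37 = 25^2 = 33
  bit 4 = 1: r = r^2 * 4 mod 37 = 33^2 * 4 = 16*4 = 27
  -> s = B^a = 27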